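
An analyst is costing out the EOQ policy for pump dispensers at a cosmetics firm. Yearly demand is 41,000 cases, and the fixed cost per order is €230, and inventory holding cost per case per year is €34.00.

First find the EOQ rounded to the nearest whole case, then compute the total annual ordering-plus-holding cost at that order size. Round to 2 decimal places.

Optimal lot size Q* = (2 × 41,000 × €230 / €34)^½ ≈ 744.79 → Q = 745 cases
Ordering: D/Q × S = 41,000/745 × €230 = €12,657.72
Holding:  Q/2 × H = 745/2 × €34 = €12,665.00
Total = €12,657.72 + €12,665.00 = €25,322.72

€25,322.72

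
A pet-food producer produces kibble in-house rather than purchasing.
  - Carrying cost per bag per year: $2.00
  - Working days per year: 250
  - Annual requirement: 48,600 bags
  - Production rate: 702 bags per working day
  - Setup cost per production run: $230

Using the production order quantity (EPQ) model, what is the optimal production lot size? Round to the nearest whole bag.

d = 48,600/250 = 194.4000 bags/day;  effective holding cost H(1 − d/p) = 2·(1 − 194.4000/702) = 1.44615
Q* = √(2DS / H_eff) = √(2·48,600·230 / 1.44615) ≈ 3,931.79

3,932 bags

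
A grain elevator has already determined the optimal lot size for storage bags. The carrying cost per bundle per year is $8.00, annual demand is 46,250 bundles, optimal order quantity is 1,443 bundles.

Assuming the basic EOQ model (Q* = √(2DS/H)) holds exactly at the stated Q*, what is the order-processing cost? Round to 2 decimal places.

EOQ relation: Q² = 2DS/H, so rearrange for the unknown.
S = Q²H / (2D) = 1,443² × 8 / (2 × 46,250) = 180.0864

$180.09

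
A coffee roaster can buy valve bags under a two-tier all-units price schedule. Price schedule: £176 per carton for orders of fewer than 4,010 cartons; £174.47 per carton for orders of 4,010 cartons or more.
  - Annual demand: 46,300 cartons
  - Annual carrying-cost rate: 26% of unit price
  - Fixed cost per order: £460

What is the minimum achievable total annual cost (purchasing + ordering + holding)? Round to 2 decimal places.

£8,174,223.43

H₁ = 26%×£176 = £45.7600;  H₂ = 26%×£174.47 = £45.3622
EOQ₁ = √(2×46,300×460/45.7600) = 964.81  (< 4,010, feasible at tier 1)
EOQ₂ = √(2×46,300×460/45.3622) = 969.03  (< 4,010 → use Q = 4,010 at tier-2 price)
TC(tier 1 (EOQ₁), Q≈964.8) = £8,192,949.67
TC(tier 2, Q≈4,010.0) = £8,174,223.43
Minimum at tier 2: £8,174,223.43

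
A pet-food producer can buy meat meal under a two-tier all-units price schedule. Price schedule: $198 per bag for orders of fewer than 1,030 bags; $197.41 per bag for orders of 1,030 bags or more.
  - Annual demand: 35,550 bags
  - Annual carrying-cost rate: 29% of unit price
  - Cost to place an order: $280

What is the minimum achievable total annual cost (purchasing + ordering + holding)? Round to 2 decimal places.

$7,057,072.76

H₁ = 29%×$198 = $57.4200;  H₂ = 29%×$197.41 = $57.2489
EOQ₁ = √(2×35,550×280/57.4200) = 588.82  (< 1,030, feasible at tier 1)
EOQ₂ = √(2×35,550×280/57.2489) = 589.70  (< 1,030 → use Q = 1,030 at tier-2 price)
TC(tier 1 (EOQ₁), Q≈588.8) = $7,072,710.02
TC(tier 2, Q≈1,030.0) = $7,057,072.76
Minimum at tier 2: $7,057,072.76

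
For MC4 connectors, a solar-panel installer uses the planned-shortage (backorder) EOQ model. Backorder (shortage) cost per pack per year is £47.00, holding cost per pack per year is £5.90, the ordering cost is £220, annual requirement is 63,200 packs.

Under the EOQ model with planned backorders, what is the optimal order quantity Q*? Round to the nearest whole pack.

2,303 packs

Q* = √(2DS/H) · √((H + b)/b)
   = √(2 × 63,200 × 220 / 5.9) · √((5.9 + 47) / 47)
   = 2,170.995 × 1.0609 ≈ 2,303.23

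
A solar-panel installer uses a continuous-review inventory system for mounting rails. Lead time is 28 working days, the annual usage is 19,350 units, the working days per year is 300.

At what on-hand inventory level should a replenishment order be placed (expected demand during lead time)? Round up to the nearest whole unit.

Daily demand d = 19,350 / 300 = 64.500 units/day
Demand during lead time = 64.500 × 28 = 1,806.00
Reorder point = 1,806.00 → round up

1,806 units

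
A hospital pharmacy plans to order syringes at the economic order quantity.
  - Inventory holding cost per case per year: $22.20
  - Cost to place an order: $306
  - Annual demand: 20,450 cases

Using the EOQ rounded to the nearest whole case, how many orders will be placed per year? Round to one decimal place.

EOQ = √(2DS/H) = √(2 × 20,450 × 306 / 22.2)
    = √(563,756.76) ≈ 750.84 → Q = 751
Orders per year = D/Q = 20,450 / 751 = 27.230

27.2 orders per year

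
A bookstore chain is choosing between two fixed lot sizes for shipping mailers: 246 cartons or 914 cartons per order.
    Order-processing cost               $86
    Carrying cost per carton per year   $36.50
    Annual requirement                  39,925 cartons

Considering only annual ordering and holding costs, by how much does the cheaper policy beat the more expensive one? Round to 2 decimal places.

Annual cost at Q: ordering D·S/Q plus holding Q·H/2.
TC(246) = (39,925/246)×86 + (246/2)×36.5 = $18,447.02
TC(914) = (39,925/914)×86 + (914/2)×36.5 = $20,437.12
|ΔTC| = |$18,447.02 − $20,437.12| = $1,990.10

$1,990.10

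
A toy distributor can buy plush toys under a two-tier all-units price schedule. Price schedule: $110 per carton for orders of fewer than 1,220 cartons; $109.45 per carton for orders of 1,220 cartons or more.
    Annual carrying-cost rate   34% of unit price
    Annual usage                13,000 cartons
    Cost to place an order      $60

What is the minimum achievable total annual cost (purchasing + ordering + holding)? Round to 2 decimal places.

$1,437,638.32

H₁ = 34%×$110 = $37.4000;  H₂ = 34%×$109.45 = $37.2130
EOQ₁ = √(2×13,000×60/37.4000) = 204.23  (< 1,220, feasible at tier 1)
EOQ₂ = √(2×13,000×60/37.2130) = 204.75  (< 1,220 → use Q = 1,220 at tier-2 price)
TC(tier 1 (EOQ₁), Q≈204.2) = $1,437,638.32
TC(tier 2, Q≈1,220.0) = $1,446,189.27
Minimum at tier 1 (EOQ₁): $1,437,638.32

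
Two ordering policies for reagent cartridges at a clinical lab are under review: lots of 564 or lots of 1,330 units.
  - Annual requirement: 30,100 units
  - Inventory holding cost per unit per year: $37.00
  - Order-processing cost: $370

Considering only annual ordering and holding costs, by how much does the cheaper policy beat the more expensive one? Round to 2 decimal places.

Annual cost at Q: ordering D·S/Q plus holding Q·H/2.
TC(564) = (30,100/564)×370 + (564/2)×37 = $30,180.45
TC(1,330) = (30,100/1,330)×370 + (1,330/2)×37 = $32,978.68
Lots of 564 are cheaper by $2,798.23.

$2,798.23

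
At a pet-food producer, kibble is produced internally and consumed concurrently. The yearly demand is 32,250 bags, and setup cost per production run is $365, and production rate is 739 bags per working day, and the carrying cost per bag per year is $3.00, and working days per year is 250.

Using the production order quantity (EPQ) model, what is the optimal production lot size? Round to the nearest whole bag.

Daily demand d = 32,250/250 = 129.000; p = 739; 1 − d/p = 0.82544
EPQ = √(2DS / (H(1 − d/p)))
    = √(2 × 32,250 × 365 / (3 × 0.82544)) ≈ 3,083.35

3,083 bags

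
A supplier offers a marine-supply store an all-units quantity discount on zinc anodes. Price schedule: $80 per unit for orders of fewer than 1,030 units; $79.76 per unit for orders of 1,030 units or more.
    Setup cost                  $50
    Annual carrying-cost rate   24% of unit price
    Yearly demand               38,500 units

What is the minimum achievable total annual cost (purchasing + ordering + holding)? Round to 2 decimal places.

H₁ = 24%×$80 = $19.2000;  H₂ = 24%×$79.76 = $19.1424
EOQ₁ = √(2×38,500×50/19.2000) = 447.80  (< 1,030, feasible at tier 1)
EOQ₂ = √(2×38,500×50/19.1424) = 448.47  (< 1,030 → use Q = 1,030 at tier-2 price)
TC(tier 1 (EOQ₁), Q≈447.8) = $3,088,597.67
TC(tier 2, Q≈1,030.0) = $3,082,487.27
Minimum at tier 2: $3,082,487.27

$3,082,487.27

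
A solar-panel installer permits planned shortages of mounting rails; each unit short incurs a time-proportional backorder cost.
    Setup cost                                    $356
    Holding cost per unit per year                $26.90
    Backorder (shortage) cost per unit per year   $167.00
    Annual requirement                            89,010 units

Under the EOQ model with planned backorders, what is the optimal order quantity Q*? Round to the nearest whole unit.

1,654 units

Q* = √(2DS/H) · √((H + b)/b)
   = √(2 × 89,010 × 356 / 26.9) · √((26.9 + 167) / 167)
   = 1,534.911 × 1.0775 ≈ 1,653.92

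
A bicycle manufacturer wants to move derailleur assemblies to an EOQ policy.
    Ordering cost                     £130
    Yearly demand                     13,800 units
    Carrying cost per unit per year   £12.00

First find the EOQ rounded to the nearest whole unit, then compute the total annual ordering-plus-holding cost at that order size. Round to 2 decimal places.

£6,561.71

Q* = √(2·D·S / H) = √(2·13,800·130 / 12) = √299,000.0 ≈ 546.81 → Q = 547 units
Annual ordering cost = (D/Q)·S = (13,800/547) × 130 = £3,279.71
Annual holding cost  = (Q/2)·H = (547/2) × 12 = £3,282.00
Total = £3,279.71 + £3,282.00 = £6,561.71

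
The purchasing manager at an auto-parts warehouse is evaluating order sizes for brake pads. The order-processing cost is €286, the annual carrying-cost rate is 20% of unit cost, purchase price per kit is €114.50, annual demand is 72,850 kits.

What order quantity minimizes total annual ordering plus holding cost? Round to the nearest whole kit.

H = i·C = 0.2 × €114.5 = €22.9000 per kit-year
Optimal lot size Q* = (2 × 72,850 × €286 / €22.9)^½ ≈ 1,348.95

1,349 kits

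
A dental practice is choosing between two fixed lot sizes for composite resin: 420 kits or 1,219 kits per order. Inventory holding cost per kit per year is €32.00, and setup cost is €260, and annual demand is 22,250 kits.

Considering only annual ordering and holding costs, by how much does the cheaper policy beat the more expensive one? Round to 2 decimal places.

Annual cost at Q: ordering D·S/Q plus holding Q·H/2.
TC(420) = (22,250/420)×260 + (420/2)×32 = €20,493.81
TC(1,219) = (22,250/1,219)×260 + (1,219/2)×32 = €24,249.69
Cheaper: Q = 420.  Difference = €3,755.88

€3,755.88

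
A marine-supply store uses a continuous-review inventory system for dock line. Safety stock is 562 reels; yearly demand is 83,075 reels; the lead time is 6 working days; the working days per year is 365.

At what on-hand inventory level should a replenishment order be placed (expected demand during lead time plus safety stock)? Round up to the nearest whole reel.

Daily demand d = 83,075 / 365 = 227.603 reels/day
Demand during lead time = 227.603 × 6 = 1,365.62
Reorder point = 1,365.62 + 562 = 1,927.62 → round up

1,928 reels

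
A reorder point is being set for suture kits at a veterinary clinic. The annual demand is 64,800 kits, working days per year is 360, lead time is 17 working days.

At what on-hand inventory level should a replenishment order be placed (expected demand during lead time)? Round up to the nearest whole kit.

3,060 kits

Daily demand d = 64,800 / 360 = 180.000 kits/day
Demand during lead time = 180.000 × 17 = 3,060.00
Reorder point = 3,060.00 → round up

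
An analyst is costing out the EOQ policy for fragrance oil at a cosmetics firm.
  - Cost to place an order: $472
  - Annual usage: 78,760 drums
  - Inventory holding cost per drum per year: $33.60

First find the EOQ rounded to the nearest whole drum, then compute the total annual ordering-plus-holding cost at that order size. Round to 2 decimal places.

EOQ = √(2DS/H) = √(2 × 78,760 × 472 / 33.6)
    = √(2,212,780.95) ≈ 1,487.54 → Q = 1,488 drums
Annual ordering cost = (D/Q)·S = (78,760/1,488) × 472 = $24,983.01
Annual holding cost  = (Q/2)·H = (1,488/2) × 33.6 = $24,998.40
Total = $24,983.01 + $24,998.40 = $49,981.41

$49,981.41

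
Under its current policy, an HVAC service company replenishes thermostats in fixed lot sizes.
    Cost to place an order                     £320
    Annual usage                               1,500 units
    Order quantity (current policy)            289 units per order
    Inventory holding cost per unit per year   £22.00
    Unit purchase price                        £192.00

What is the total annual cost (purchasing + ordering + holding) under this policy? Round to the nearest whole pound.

Annual ordering cost = (D/Q)·S = (1,500/289) × 320 = £1,660.90
Annual holding cost  = (Q/2)·H = (289/2) × 22 = £3,179.00
Purchase cost = D·C = 1,500 × 192 = £288,000.00
Total = £1,660.90 + £3,179.00 + £288,000.00 = £292,839.90

£292,840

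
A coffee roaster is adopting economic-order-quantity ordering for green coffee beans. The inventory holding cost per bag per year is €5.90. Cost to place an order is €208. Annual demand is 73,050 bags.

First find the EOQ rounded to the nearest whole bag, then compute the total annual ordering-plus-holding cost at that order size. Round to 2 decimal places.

€13,390.07

EOQ = √(2DS/H) = √(2 × 73,050 × 208 / 5.9)
    = √(5,150,644.07) ≈ 2,269.50 → Q = 2,270 bags
Annual ordering cost = (D/Q)·S = (73,050/2,270) × 208 = €6,693.57
Annual holding cost  = (Q/2)·H = (2,270/2) × 5.9 = €6,696.50
Total = €6,693.57 + €6,696.50 = €13,390.07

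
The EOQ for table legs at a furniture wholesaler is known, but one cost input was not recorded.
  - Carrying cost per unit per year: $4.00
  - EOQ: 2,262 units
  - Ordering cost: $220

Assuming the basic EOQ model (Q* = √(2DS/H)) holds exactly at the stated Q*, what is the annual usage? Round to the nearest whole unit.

46,515 units per year

Since Q* = (2DS/H)^½, squaring gives Q*²·H = 2DS.
D = Q²H / (2S) = 2,262² × 4 / (2 × 220) = 46,514.95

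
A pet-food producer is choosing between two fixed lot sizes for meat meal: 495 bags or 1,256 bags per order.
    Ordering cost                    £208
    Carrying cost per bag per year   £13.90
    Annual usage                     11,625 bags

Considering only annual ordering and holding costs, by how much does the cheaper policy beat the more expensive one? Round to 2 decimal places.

£2,329.26

Annual cost at Q: ordering D·S/Q plus holding Q·H/2.
TC(495) = (11,625/495)×208 + (495/2)×13.9 = £8,325.10
TC(1,256) = (11,625/1,256)×208 + (1,256/2)×13.9 = £10,654.36
Cheaper: Q = 495.  Difference = £2,329.26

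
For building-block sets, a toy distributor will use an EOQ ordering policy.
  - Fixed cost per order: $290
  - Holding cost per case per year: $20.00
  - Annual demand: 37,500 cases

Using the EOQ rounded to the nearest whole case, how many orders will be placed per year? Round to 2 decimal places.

35.95 orders per year

Q* = √(2·D·S / H) = √(2·37,500·290 / 20) = √1,087,500.0 ≈ 1,042.83 → Q = 1,043
Orders per year = D/Q = 37,500 / 1,043 = 35.954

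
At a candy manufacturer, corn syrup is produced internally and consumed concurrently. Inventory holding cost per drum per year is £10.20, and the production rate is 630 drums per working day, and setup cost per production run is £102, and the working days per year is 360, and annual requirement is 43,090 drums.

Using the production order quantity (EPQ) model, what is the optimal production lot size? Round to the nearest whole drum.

d = 43,090/360 = 119.6944 drums/day;  effective holding cost H(1 − d/p) = 10.2·(1 − 119.6944/630) = 8.26209
Q* = √(2DS / H_eff) = √(2·43,090·102 / 8.26209) ≈ 1,031.47

1,031 drums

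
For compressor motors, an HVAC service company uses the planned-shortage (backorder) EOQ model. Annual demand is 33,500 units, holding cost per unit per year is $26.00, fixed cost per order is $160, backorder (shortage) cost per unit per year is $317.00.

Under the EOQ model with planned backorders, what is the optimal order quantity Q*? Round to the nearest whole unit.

Basic EOQ = √(2·33,500·160/26) = 642.112
Backorder adjustment √((H+b)/b) = √((26+317)/317) = 1.0402
Q* = 642.112 × 1.0402 ≈ 667.93

668 units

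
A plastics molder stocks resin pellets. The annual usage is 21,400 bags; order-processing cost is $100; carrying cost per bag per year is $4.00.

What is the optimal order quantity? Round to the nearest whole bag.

1,034 bags

Q* = √(2·D·S / H) = √(2·21,400·100 / 4) = √1,070,000.0 ≈ 1,034.41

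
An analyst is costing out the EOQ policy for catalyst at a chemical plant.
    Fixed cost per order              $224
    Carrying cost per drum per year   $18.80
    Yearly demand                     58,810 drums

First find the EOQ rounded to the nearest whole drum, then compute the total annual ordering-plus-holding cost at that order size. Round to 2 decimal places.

Q* = √(2·D·S / H) = √(2·58,810·224 / 18.8) = √1,401,429.8 ≈ 1,183.82 → Q = 1,184 drums
Ordering: D/Q × S = 58,810/1,184 × $224 = $11,126.22
Holding:  Q/2 × H = 1,184/2 × $18.8 = $11,129.60
Total = $11,126.22 + $11,129.60 = $22,255.82

$22,255.82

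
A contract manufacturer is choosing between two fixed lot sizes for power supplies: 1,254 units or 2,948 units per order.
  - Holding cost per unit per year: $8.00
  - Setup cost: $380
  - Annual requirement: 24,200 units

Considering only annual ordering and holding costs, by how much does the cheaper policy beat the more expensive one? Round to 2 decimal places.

TC(Q) = (D/Q)S + (Q/2)H
TC(1,254) = (24,200/1,254)×380 + (1,254/2)×8 = $12,349.33
TC(2,948) = (24,200/2,948)×380 + (2,948/2)×8 = $14,911.40
|ΔTC| = |$12,349.33 − $14,911.40| = $2,562.07

$2,562.07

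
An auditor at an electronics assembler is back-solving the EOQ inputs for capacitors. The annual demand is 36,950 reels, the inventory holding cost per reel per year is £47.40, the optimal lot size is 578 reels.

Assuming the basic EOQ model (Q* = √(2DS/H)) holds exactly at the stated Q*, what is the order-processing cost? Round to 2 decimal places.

£214.28

EOQ relation: Q² = 2DS/H, so rearrange for the unknown.
S = Q²H / (2D) = 578² × 47.4 / (2 × 36,950) = 214.2839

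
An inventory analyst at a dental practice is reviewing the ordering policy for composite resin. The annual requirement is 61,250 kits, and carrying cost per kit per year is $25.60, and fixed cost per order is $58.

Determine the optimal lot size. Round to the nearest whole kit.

Optimal lot size Q* = (2 × 61,250 × $58 / $25.6)^½ ≈ 526.82

527 kits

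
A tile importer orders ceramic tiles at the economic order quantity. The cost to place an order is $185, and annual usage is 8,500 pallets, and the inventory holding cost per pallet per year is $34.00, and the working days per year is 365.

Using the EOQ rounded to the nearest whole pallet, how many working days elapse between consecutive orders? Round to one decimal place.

13.1 days

EOQ = √(2DS/H) = √(2 × 8,500 × 185 / 34)
    = √(92,500.00) ≈ 304.14 → Q = 304 pallets
Cycle time = (working days × Q)/D = (365 × 304) / 8,500 = 13.054 days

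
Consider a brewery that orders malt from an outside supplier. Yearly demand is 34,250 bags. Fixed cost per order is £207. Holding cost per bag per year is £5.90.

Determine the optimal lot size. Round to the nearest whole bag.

1,550 bags

Q* = √(2·D·S / H) = √(2·34,250·207 / 5.9) = √2,403,305.1 ≈ 1,550.26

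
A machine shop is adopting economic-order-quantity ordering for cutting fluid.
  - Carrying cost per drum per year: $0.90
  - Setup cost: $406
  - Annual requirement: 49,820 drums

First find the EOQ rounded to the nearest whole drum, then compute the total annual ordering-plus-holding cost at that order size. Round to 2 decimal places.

Q* = √(2·D·S / H) = √(2·49,820·406 / 0.9) = √44,948,711.1 ≈ 6,704.38 → Q = 6,704 drums
Orders/yr = 49,820/6,704 = 7.431; ordering cost = 7.431 × $406 = $3,017.14
Average inventory = 6,704/2 = 3352; holding cost = 3352 × $0.9 = $3,016.80
Total = $3,017.14 + $3,016.80 = $6,033.94

$6,033.94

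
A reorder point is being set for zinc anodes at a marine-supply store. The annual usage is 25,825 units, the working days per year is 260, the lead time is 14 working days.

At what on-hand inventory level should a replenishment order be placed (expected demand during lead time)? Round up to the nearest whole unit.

1,391 units

Daily demand d = 25,825 / 260 = 99.327 units/day
Demand during lead time = 99.327 × 14 = 1,390.58
Reorder point = 1,390.58 → round up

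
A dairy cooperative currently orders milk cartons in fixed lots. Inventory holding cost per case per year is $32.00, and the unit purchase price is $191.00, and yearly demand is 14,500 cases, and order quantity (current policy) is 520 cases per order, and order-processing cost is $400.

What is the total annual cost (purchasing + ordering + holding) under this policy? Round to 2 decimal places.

Ordering: D/Q × S = 14,500/520 × $400 = $11,153.85
Holding:  Q/2 × H = 520/2 × $32 = $8,320.00
Purchase cost = D·C = 14,500 × 191 = $2,769,500.00
Total = $11,153.85 + $8,320.00 + $2,769,500.00 = $2,788,973.85

$2,788,973.85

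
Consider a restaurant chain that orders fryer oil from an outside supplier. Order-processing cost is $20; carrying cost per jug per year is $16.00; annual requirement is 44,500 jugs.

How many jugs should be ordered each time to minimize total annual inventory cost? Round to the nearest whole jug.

334 jugs

Optimal lot size Q* = (2 × 44,500 × $20 / $16)^½ ≈ 333.54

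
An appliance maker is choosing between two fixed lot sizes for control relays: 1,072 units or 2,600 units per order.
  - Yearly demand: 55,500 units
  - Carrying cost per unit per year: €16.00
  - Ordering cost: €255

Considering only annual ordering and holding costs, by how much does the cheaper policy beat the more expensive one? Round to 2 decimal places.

€4,465.31

For each Q, cost = (D/Q)·S + (Q/2)·H.
TC(1,072) = (55,500/1,072)×255 + (1,072/2)×16 = €21,777.96
TC(2,600) = (55,500/2,600)×255 + (2,600/2)×16 = €26,243.27
Lots of 1,072 are cheaper by €4,465.31.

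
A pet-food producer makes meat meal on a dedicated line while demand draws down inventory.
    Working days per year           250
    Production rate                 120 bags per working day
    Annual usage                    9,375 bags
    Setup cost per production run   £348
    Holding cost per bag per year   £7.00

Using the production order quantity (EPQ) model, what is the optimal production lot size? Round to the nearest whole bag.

1,164 bags

d = 9,375/250 = 37.5000 bags/day;  effective holding cost H(1 − d/p) = 7·(1 − 37.5000/120) = 4.81250
Q* = √(2DS / H_eff) = √(2·9,375·348 / 4.81250) ≈ 1,164.41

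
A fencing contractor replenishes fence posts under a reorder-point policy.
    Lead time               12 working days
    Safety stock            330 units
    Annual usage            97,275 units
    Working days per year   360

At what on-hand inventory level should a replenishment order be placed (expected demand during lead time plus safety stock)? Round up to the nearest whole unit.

3,573 units

Daily demand d = 97,275 / 360 = 270.208 units/day
Demand during lead time = 270.208 × 12 = 3,242.50
Reorder point = 3,242.50 + 330 = 3,572.50 → round up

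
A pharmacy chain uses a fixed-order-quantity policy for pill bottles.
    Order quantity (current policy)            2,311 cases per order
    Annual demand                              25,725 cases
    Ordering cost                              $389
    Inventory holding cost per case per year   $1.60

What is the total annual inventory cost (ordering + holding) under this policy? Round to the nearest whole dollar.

Ordering: D/Q × S = 25,725/2,311 × $389 = $4,330.17
Holding:  Q/2 × H = 2,311/2 × $1.6 = $1,848.80
Total = $4,330.17 + $1,848.80 = $6,178.97

$6,179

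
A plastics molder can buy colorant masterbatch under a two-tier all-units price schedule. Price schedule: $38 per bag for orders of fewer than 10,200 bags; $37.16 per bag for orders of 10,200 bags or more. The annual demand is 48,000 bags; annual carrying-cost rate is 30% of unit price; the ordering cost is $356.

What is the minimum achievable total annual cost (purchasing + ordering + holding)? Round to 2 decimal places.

$1,842,210.09

H₁ = 30%×$38 = $11.4000;  H₂ = 30%×$37.16 = $11.1480
EOQ₁ = √(2×48,000×356/11.4000) = 1,731.44  (< 10,200, feasible at tier 1)
EOQ₂ = √(2×48,000×356/11.1480) = 1,750.90  (< 10,200 → use Q = 10,200 at tier-2 price)
TC(tier 1 (EOQ₁), Q≈1,731.4) = $1,843,738.45
TC(tier 2, Q≈10,200.0) = $1,842,210.09
Minimum at tier 2: $1,842,210.09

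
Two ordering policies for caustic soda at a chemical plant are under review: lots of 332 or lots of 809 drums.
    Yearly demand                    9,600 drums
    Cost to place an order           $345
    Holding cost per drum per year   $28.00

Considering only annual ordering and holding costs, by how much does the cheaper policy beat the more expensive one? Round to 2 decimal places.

$796.04

For each Q, cost = (D/Q)·S + (Q/2)·H.
TC(332) = (9,600/332)×345 + (332/2)×28 = $14,623.90
TC(809) = (9,600/809)×345 + (809/2)×28 = $15,419.94
Cheaper: Q = 332.  Difference = $796.04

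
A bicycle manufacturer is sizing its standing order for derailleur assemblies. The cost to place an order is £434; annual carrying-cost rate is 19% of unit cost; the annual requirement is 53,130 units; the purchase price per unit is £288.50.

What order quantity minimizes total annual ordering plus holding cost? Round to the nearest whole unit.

H = i·C = 0.19 × £288.5 = £54.8150 per unit-year
Optimal lot size Q* = (2 × 53,130 × £434 / £54.815)^½ ≈ 917.23

917 units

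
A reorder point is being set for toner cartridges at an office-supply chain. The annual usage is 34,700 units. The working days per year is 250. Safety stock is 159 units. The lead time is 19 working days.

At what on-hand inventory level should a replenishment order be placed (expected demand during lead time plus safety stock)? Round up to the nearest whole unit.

2,797 units

Daily demand d = 34,700 / 250 = 138.800 units/day
Demand during lead time = 138.800 × 19 = 2,637.20
Reorder point = 2,637.20 + 159 = 2,796.20 → round up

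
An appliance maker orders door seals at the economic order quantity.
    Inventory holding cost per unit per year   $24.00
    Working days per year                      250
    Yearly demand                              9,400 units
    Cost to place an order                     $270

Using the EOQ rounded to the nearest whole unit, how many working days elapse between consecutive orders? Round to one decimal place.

12.2 days

Optimal lot size Q* = (2 × 9,400 × $270 / $24)^½ ≈ 459.89 → Q = 460 units
Cycle time = (working days × Q)/D = (250 × 460) / 9,400 = 12.234 days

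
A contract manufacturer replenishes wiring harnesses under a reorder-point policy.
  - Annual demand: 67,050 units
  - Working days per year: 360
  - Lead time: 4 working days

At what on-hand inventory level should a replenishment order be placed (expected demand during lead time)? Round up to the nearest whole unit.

Daily demand d = 67,050 / 360 = 186.250 units/day
Demand during lead time = 186.250 × 4 = 745.00
Reorder point = 745.00 → round up

745 units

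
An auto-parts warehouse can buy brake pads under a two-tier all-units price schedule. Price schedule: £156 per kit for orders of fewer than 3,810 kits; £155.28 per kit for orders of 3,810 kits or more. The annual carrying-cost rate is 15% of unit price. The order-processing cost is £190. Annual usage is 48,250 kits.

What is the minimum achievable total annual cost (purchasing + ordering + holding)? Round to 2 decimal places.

H₁ = 15%×£156 = £23.4000;  H₂ = 15%×£155.28 = £23.2920
EOQ₁ = √(2×48,250×190/23.4000) = 885.18  (< 3,810, feasible at tier 1)
EOQ₂ = √(2×48,250×190/23.2920) = 887.23  (< 3,810 → use Q = 3,810 at tier-2 price)
TC(tier 1 (EOQ₁), Q≈885.2) = £7,547,713.26
TC(tier 2, Q≈3,810.0) = £7,539,037.43
Minimum at tier 2: £7,539,037.43

£7,539,037.43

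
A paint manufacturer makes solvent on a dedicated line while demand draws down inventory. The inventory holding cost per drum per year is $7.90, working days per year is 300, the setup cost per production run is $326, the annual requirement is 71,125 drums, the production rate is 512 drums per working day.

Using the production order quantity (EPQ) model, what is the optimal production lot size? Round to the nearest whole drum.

3,306 drums

Daily demand d = 71,125/300 = 237.083; p = 512; 1 − d/p = 0.53695
EPQ = √(2DS / (H(1 − d/p)))
    = √(2 × 71,125 × 326 / (7.9 × 0.53695)) ≈ 3,306.40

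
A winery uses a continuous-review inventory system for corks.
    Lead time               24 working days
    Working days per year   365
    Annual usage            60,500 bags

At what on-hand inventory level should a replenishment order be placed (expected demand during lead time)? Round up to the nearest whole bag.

Daily demand d = 60,500 / 365 = 165.753 bags/day
Demand during lead time = 165.753 × 24 = 3,978.08
Reorder point = 3,978.08 → round up

3,979 bags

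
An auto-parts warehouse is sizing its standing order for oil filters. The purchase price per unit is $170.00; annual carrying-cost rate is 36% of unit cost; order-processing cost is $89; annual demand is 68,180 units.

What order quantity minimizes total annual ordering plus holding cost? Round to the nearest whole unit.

Carrying cost H = $170 × 36% = $61.2000/unit/yr
2DS/H = 2·68,180·89/61.2 = 198,301.31
EOQ = √198,301.31 ≈ 445.31

445 units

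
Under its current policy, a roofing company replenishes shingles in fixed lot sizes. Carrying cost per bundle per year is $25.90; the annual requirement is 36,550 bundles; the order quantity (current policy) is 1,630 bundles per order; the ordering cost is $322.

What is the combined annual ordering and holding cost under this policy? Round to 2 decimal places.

Annual ordering cost = (D/Q)·S = (36,550/1,630) × 322 = $7,220.31
Annual holding cost  = (Q/2)·H = (1,630/2) × 25.9 = $21,108.50
Total = $7,220.31 + $21,108.50 = $28,328.81

$28,328.81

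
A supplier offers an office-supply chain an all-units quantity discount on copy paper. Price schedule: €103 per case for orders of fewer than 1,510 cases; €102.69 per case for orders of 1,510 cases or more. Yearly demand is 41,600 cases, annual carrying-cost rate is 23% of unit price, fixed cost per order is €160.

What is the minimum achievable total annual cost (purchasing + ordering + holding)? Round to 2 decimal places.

H₁ = 23%×€103 = €23.6900;  H₂ = 23%×€102.69 = €23.6187
EOQ₁ = √(2×41,600×160/23.6900) = 749.62  (< 1,510, feasible at tier 1)
EOQ₂ = √(2×41,600×160/23.6187) = 750.75  (< 1,510 → use Q = 1,510 at tier-2 price)
TC(tier 1 (EOQ₁), Q≈749.6) = €4,302,558.41
TC(tier 2, Q≈1,510.0) = €4,294,144.07
Minimum at tier 2: €4,294,144.07

€4,294,144.07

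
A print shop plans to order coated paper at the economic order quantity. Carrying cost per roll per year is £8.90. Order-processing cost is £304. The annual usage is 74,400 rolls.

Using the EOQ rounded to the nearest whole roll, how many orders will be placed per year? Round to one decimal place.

EOQ = √(2DS/H) = √(2 × 74,400 × 304 / 8.9)
    = √(5,082,606.74) ≈ 2,254.46 → Q = 2,254
N = D/Q = 74,400/2,254 ≈ 33.008 orders/yr

33.0 orders per year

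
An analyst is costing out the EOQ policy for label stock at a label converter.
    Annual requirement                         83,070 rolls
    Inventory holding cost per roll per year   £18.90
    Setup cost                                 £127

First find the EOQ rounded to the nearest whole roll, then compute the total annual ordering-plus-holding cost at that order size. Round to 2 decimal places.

£19,969.62

2DS/H = 2·83,070·127/18.9 = 1,116,390.48
EOQ = √1,116,390.48 ≈ 1,056.59 → Q = 1,057 rolls
Annual ordering cost = (D/Q)·S = (83,070/1,057) × 127 = £9,980.97
Annual holding cost  = (Q/2)·H = (1,057/2) × 18.9 = £9,988.65
Total = £9,980.97 + £9,988.65 = £19,969.62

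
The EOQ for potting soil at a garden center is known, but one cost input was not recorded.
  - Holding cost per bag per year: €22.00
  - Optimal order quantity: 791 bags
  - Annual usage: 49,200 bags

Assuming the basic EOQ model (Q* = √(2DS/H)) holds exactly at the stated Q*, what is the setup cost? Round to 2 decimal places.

€139.89

Since Q* = (2DS/H)^½, squaring gives Q*²·H = 2DS.
S = Q²H / (2D) = 791² × 22 / (2 × 49,200) = 139.8880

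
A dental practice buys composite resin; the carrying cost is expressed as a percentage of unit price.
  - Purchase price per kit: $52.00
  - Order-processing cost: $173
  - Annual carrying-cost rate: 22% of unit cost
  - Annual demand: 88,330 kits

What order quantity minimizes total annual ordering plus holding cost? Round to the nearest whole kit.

H = i·C = 0.22 × $52 = $11.4400 per kit-year
2DS/H = 2·88,330·173/11.44 = 2,671,519.23
EOQ = √2,671,519.23 ≈ 1,634.48

1,634 kits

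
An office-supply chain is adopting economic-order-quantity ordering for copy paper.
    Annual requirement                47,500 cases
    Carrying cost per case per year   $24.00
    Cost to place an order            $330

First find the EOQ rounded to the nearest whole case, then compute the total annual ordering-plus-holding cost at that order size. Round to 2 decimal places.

EOQ = √(2DS/H) = √(2 × 47,500 × 330 / 24)
    = √(1,306,250.00) ≈ 1,142.91 → Q = 1,143 cases
Ordering: D/Q × S = 47,500/1,143 × $330 = $13,713.91
Holding:  Q/2 × H = 1,143/2 × $24 = $13,716.00
Total = $13,713.91 + $13,716.00 = $27,429.91

$27,429.91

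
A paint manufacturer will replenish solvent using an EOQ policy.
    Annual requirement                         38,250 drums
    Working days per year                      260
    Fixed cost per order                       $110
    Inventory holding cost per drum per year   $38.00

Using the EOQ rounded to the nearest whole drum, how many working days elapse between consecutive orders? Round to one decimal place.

3.2 days

Q* = √(2·D·S / H) = √(2·38,250·110 / 38) = √221,447.4 ≈ 470.58 → Q = 471 drums
Days between orders = 260 / (D/Q) = 260 / 81.210 ≈ 3.202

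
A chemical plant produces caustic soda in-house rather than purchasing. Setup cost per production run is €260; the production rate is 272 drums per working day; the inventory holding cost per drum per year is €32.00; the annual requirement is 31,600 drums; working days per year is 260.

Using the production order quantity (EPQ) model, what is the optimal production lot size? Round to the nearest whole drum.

d = 31,600/260 = 121.5385 drums/day;  effective holding cost H(1 − d/p) = 32·(1 − 121.5385/272) = 17.70136
Q* = √(2DS / H_eff) = √(2·31,600·260 / 17.70136) ≈ 963.48

963 drums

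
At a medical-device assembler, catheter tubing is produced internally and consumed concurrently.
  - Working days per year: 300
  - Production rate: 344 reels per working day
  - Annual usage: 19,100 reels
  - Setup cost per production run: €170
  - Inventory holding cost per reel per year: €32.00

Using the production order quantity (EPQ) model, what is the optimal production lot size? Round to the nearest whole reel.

Daily demand d = 19,100/300 = 63.667; p = 344; 1 − d/p = 0.81492
EPQ = √(2DS / (H(1 − d/p)))
    = √(2 × 19,100 × 170 / (32 × 0.81492)) ≈ 499.03

499 reels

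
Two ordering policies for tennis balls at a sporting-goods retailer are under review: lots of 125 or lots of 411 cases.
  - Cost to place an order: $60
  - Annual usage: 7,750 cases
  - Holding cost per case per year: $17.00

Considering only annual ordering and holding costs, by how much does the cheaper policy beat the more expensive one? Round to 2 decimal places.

$157.61

Annual cost at Q: ordering D·S/Q plus holding Q·H/2.
TC(125) = (7,750/125)×60 + (125/2)×17 = $4,782.50
TC(411) = (7,750/411)×60 + (411/2)×17 = $4,624.89
|ΔTC| = |$4,782.50 − $4,624.89| = $157.61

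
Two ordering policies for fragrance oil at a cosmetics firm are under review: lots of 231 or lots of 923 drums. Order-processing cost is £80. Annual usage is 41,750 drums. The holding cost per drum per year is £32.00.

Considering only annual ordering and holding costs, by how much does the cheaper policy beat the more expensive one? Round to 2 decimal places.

£231.76

TC(Q) = (D/Q)S + (Q/2)H
TC(231) = (41,750/231)×80 + (231/2)×32 = £18,154.87
TC(923) = (41,750/923)×80 + (923/2)×32 = £18,386.63
Lots of 231 are cheaper by £231.76.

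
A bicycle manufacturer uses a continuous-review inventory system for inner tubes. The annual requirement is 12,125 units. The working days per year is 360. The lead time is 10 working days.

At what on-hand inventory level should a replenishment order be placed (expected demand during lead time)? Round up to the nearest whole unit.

337 units

Daily demand d = 12,125 / 360 = 33.681 units/day
Demand during lead time = 33.681 × 10 = 336.81
Reorder point = 336.81 → round up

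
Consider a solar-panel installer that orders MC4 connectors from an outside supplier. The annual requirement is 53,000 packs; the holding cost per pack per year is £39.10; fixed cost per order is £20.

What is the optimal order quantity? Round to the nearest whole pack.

233 packs

Optimal lot size Q* = (2 × 53,000 × £20 / £39.1)^½ ≈ 232.85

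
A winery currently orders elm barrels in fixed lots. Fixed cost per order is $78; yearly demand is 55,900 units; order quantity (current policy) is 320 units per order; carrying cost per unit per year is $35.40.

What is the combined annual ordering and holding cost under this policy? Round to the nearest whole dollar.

Ordering: D/Q × S = 55,900/320 × $78 = $13,625.62
Holding:  Q/2 × H = 320/2 × $35.4 = $5,664.00
Total = $13,625.62 + $5,664.00 = $19,289.62

$19,290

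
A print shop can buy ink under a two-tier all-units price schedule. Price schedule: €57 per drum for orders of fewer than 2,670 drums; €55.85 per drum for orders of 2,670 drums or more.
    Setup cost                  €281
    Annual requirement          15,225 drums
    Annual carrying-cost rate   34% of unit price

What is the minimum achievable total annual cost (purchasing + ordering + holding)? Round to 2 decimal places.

H₁ = 34%×€57 = €19.3800;  H₂ = 34%×€55.85 = €18.9890
EOQ₁ = √(2×15,225×281/19.3800) = 664.46  (< 2,670, feasible at tier 1)
EOQ₂ = √(2×15,225×281/18.9890) = 671.27  (< 2,670 → use Q = 2,670 at tier-2 price)
TC(tier 1 (EOQ₁), Q≈664.5) = €880,702.27
TC(tier 2, Q≈2,670.0) = €877,268.90
Minimum at tier 2: €877,268.90

€877,268.90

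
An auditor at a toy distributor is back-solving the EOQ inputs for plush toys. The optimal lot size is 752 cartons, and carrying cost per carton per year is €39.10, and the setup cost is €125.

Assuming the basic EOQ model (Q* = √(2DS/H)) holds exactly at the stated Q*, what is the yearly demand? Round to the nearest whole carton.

88,445 cartons per year

EOQ relation: Q² = 2DS/H, so rearrange for the unknown.
D = Q²H / (2S) = 752² × 39.1 / (2 × 125) = 88,444.83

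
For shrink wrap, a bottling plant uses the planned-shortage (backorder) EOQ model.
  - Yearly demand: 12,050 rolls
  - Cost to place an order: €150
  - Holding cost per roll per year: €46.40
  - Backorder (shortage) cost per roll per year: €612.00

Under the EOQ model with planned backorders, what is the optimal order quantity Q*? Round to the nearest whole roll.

Q* = √(2DS/H) · √((H + b)/b)
   = √(2 × 12,050 × 150 / 46.4) · √((46.4 + 612) / 612)
   = 279.123 × 1.0372 ≈ 289.51

290 rolls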